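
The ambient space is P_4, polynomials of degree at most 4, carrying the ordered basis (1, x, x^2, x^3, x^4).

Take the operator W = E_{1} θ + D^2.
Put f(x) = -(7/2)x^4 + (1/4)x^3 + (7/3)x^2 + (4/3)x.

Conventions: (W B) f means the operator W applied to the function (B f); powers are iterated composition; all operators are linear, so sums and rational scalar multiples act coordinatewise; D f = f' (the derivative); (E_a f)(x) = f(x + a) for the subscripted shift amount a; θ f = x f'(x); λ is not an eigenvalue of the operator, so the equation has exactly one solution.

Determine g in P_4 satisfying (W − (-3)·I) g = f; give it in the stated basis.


write g with unknown coordinates in the stated basis and equate coefficients in (W − (-3)·I) g = f
solving from the highest basis element down gives g = -(1/2)x^4 + (11/8)x^3 + (191/120)x^2 - (2119/480)x - 1957/1440
check: W g = -2x^4 - (31/8)x^3 - (293/120)x^2 + (6997/480)x + 1957/480
so W g − (-3)·g = -(7/2)x^4 + (1/4)x^3 + (7/3)x^2 + (4/3)x = f ✓

the image equals g(x) = -(1/2)x^4 + (11/8)x^3 + (191/120)x^2 - (2119/480)x - 1957/1440


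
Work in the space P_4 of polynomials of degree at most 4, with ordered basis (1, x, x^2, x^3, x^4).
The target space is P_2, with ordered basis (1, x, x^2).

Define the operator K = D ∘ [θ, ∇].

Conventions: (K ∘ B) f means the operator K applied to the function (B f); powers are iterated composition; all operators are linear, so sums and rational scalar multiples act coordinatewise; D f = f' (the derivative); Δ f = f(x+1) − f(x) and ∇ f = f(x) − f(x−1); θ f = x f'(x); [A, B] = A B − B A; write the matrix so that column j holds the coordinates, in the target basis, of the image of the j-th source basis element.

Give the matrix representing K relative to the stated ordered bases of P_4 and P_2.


image of 1: 0
image of x: 0
image of x^2: -2
image of x^3: -6x + 6
image of x^4: -12x^2 + 24x - 12
each image's coordinates form column j of the matrix

the matrix is [[0, 0, -2, 6, -12]; [0, 0, 0, -6, 24]; [0, 0, 0, 0, -12]] (rows listed top to bottom)


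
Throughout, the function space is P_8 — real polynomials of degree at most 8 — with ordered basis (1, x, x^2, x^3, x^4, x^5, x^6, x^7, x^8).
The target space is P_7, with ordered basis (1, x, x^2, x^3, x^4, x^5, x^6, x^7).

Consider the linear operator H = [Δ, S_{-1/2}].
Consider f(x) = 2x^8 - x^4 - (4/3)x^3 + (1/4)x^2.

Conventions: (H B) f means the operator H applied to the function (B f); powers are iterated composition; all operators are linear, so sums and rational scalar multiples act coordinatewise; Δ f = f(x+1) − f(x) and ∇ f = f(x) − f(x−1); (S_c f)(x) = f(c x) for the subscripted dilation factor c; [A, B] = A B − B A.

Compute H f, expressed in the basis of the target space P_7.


S_{-1/2} f = (1/128)x^8 - (1/16)x^4 + (1/6)x^3 + (1/16)x^2
Δ S_{-1/2} f = (1/16)x^7 + (7/32)x^6 + (7/16)x^5 + (35/64)x^4 + (3/16)x^3 + (11/32)x^2 + (7/16)x + 67/384
Δ f = 16x^7 + 56x^6 + 112x^5 + 140x^4 + 108x^3 + 46x^2 + (17/2)x - 1/12
S_{-1/2} Δ f = -(1/8)x^7 + (7/8)x^6 - (7/2)x^5 + (35/4)x^4 - (27/2)x^3 + (23/2)x^2 - (17/4)x - 1/12
[Δ, S_{-1/2}] f = (3/16)x^7 - (21/32)x^6 + (63/16)x^5 - (525/64)x^4 + (219/16)x^3 - (357/32)x^2 + (75/16)x + 33/128

the result is g(x) = (3/16)x^7 - (21/32)x^6 + (63/16)x^5 - (525/64)x^4 + (219/16)x^3 - (357/32)x^2 + (75/16)x + 33/128


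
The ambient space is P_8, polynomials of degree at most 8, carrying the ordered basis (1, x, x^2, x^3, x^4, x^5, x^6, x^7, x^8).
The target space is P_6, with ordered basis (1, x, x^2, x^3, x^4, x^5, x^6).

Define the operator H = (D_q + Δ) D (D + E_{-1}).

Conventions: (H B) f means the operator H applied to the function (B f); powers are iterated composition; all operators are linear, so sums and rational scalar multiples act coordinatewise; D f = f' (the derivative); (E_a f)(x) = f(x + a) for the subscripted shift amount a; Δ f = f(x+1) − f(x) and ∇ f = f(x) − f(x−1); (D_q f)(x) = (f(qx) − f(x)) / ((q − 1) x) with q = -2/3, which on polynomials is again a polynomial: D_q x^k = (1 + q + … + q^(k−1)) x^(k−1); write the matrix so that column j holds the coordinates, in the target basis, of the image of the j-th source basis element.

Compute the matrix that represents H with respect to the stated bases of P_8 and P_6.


the matrix is [[0, 0, 4, 3, 28, -5, 66, -7, 120]; [0, 0, 0, 7, 12, 90, 70, 287, 224]; [0, 0, 0, 0, 136/9, 30, 860/3, 1855/9, 11032/9]; [0, 0, 0, 0, 0, 605/27, 60, 5495/9, 19040/27]; [0, 0, 0, 0, 0, 0, 920/27, 105, 33320/27]; [0, 0, 0, 0, 0, 0, 0, 11137/243, 168]; [0, 0, 0, 0, 0, 0, 0, 0, 44528/729]] (rows listed top to bottom)

image of 1: 0
image of x: 0
image of x^2: 4
image of x^3: 7x + 3
image of x^4: (136/9)x^2 + 12x + 28
image of x^5: (605/27)x^3 + 30x^2 + 90x - 5
image of x^6: (920/27)x^4 + 60x^3 + (860/3)x^2 + 70x + 66
image of x^7: (11137/243)x^5 + 105x^4 + (5495/9)x^3 + (1855/9)x^2 + 287x - 7
image of x^8: (44528/729)x^6 + 168x^5 + (33320/27)x^4 + (19040/27)x^3 + (11032/9)x^2 + 224x + 120
each image's coordinates form column j of the matrix


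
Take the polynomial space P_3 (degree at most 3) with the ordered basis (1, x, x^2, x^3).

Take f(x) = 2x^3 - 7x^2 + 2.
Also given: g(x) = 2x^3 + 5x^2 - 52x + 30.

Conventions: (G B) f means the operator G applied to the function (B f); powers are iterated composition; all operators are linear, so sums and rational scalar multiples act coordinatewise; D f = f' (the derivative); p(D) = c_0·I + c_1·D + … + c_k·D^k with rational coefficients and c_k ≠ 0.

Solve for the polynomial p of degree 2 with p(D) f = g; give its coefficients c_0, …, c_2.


p(D) = I + 2·D − 2·D^2, i.e. c_0 = 1, c_1 = 2, c_2 = -2

D^0 f = 2x^3 - 7x^2 + 2
D^1 f = 6x^2 - 14x
D^2 f = 12x - 14
matching coefficients of g against c_0 f + c_1 Df + … from the top degree down determines the c_i
solution: c_0 = 1, c_1 = 2, c_2 = -2


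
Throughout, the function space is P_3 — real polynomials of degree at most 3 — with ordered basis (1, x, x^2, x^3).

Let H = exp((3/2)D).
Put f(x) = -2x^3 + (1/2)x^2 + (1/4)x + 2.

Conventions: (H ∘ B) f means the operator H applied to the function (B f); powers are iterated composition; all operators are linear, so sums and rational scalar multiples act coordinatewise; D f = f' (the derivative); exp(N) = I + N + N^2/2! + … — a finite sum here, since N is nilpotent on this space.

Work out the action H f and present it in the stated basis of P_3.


g(x) = -2x^3 - (17/2)x^2 - (47/4)x - 13/4

order-1 term: -9x^2 + (3/2)x + 3/8
order-2 term: -(27/2)x + 9/8
order-3 term: -27/4
the series for exp((3/2)D) f terminates at order 3
exp((3/2)D) f = -2x^3 - (17/2)x^2 - (47/4)x - 13/4


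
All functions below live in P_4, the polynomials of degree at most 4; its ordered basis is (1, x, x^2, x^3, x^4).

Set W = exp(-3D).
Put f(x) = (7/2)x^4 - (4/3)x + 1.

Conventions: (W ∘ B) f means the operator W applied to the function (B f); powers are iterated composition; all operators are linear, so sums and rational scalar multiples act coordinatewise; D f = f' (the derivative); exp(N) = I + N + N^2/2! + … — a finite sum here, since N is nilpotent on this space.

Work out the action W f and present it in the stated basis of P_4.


the image equals g(x) = (7/2)x^4 - 42x^3 + 189x^2 - (1138/3)x + 577/2

order-1 term: -42x^3 + 4
order-2 term: 189x^2
order-3 term: -378x
order-4 term: 567/2
the series for exp(-3D) f terminates at order 4
exp(-3D) f = (7/2)x^4 - 42x^3 + 189x^2 - (1138/3)x + 577/2


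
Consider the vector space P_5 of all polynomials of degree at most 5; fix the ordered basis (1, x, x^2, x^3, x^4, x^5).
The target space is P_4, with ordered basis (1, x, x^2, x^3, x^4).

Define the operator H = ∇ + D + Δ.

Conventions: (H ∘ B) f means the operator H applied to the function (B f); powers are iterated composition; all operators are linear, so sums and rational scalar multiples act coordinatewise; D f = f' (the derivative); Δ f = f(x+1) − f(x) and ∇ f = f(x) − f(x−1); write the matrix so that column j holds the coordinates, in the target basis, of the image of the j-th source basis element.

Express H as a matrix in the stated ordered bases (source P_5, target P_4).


image of 1: 0
image of x: 3
image of x^2: 6x
image of x^3: 9x^2 + 2
image of x^4: 12x^3 + 8x
image of x^5: 15x^4 + 20x^2 + 2
each image's coordinates form column j of the matrix

the matrix is [[0, 3, 0, 2, 0, 2]; [0, 0, 6, 0, 8, 0]; [0, 0, 0, 9, 0, 20]; [0, 0, 0, 0, 12, 0]; [0, 0, 0, 0, 0, 15]] (rows listed top to bottom)


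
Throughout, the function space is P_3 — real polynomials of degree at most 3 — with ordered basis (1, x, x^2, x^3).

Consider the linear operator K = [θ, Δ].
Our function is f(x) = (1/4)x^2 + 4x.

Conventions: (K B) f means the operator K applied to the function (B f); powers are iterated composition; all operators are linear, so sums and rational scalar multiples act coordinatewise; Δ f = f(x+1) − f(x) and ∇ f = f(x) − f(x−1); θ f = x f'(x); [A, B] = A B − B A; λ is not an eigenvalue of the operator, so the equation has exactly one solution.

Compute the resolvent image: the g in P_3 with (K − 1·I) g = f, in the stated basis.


write g with unknown coordinates in the stated basis and equate coefficients in (K − 1·I) g = f
solving from the highest basis element down gives g = -(1/4)x^2 - (7/2)x + 4
check: K g = (1/2)x + 4
so K g − 1·g = (1/4)x^2 + 4x = f ✓

the result is g(x) = -(1/4)x^2 - (7/2)x + 4


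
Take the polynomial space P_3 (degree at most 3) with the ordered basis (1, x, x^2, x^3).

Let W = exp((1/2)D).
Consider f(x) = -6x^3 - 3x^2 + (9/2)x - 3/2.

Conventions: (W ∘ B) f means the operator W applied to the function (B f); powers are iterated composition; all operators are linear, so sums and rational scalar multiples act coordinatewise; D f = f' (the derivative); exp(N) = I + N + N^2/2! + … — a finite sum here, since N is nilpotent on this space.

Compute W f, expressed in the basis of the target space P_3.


the image equals g(x) = -6x^3 - 12x^2 - 3x - 3/4

order-1 term: -9x^2 - 3x + 9/4
order-2 term: -(9/2)x - 3/4
order-3 term: -3/4
the series for exp((1/2)D) f terminates at order 3
exp((1/2)D) f = -6x^3 - 12x^2 - 3x - 3/4


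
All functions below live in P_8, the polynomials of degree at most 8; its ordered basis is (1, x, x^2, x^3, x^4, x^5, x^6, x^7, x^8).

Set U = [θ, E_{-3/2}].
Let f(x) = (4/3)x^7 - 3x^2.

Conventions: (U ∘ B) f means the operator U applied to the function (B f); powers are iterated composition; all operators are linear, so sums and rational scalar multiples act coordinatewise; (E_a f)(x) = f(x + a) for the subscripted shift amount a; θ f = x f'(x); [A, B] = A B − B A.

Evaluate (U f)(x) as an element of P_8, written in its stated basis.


E_{-3/2} f = (4/3)x^7 - 14x^6 + 63x^5 - (315/2)x^4 + (945/4)x^3 - (1725/8)x^2 + (1845/16)x - 945/32
θ E_{-3/2} f = (28/3)x^7 - 84x^6 + 315x^5 - 630x^4 + (2835/4)x^3 - (1725/4)x^2 + (1845/16)x
θ f = (28/3)x^7 - 6x^2
E_{-3/2} θ f = (28/3)x^7 - 98x^6 + 441x^5 - (2205/2)x^4 + (6615/4)x^3 - (11955/8)x^2 + (12195/16)x - 5535/32
[θ, E_{-3/2}] f = 14x^6 - 126x^5 + (945/2)x^4 - 945x^3 + (8505/8)x^2 - (5175/8)x + 5535/32

the image equals g(x) = 14x^6 - 126x^5 + (945/2)x^4 - 945x^3 + (8505/8)x^2 - (5175/8)x + 5535/32


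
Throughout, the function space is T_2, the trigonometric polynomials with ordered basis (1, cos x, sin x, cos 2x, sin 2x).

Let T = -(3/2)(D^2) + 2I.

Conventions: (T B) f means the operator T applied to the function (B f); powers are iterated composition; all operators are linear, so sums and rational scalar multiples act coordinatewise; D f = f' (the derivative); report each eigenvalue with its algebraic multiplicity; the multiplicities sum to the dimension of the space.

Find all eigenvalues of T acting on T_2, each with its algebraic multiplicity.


image of 1: 2
image of cos x: (7/2)cos x
image of sin x: (7/2)sin x
image of cos 2x: 8cos 2x
image of sin 2x: 8sin 2x
the matrix is diagonal; its diagonal is (2, 7/2, 7/2, 8, 8)
for a triangular matrix the eigenvalues are the diagonal entries, with algebraic multiplicity their repetition count

λ = 2 (multiplicity 1), λ = 7/2 (multiplicity 2), λ = 8 (multiplicity 2)


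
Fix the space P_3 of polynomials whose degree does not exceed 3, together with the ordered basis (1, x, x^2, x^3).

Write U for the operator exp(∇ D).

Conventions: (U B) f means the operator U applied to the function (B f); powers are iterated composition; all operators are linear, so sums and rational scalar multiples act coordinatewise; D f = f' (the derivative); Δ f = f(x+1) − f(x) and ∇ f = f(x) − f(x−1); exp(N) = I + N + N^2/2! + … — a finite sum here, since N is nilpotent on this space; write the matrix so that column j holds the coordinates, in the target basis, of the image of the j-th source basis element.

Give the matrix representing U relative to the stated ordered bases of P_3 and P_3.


image of 1: 1
image of x: x
image of x^2: x^2 + 2
image of x^3: x^3 + 6x - 3
each image's coordinates form column j of the matrix

the matrix is [[1, 0, 2, -3]; [0, 1, 0, 6]; [0, 0, 1, 0]; [0, 0, 0, 1]] (rows listed top to bottom)


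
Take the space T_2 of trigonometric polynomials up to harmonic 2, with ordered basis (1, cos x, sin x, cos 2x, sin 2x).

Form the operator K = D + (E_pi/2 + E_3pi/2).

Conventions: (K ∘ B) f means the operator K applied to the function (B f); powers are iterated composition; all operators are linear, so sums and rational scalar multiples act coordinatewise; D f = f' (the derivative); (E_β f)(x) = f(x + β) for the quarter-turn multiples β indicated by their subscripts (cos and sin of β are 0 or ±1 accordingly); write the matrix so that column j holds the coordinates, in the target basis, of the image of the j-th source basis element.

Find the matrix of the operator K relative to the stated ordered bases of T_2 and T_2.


the matrix is [[2, 0, 0, 0, 0]; [0, 0, 1, 0, 0]; [0, -1, 0, 0, 0]; [0, 0, 0, -2, 2]; [0, 0, 0, -2, -2]] (rows listed top to bottom)

image of 1: 2
image of cos x: -sin x
image of sin x: cos x
image of cos 2x: -2cos 2x - 2sin 2x
image of sin 2x: 2cos 2x - 2sin 2x
each image's coordinates form column j of the matrix


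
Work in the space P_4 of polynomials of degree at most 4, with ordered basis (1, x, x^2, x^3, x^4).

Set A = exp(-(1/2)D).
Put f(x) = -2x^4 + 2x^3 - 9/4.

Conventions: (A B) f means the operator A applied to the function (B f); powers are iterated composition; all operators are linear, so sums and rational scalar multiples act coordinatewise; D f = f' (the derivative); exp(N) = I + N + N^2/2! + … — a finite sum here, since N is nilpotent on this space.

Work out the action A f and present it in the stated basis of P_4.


g(x) = -2x^4 + 6x^3 - 6x^2 + (5/2)x - 21/8

order-1 term: 4x^3 - 3x^2
order-2 term: -3x^2 + (3/2)x
order-3 term: x - 1/4
order-4 term: -1/8
the series for exp(-(1/2)D) f terminates at order 4
exp(-(1/2)D) f = -2x^4 + 6x^3 - 6x^2 + (5/2)x - 21/8


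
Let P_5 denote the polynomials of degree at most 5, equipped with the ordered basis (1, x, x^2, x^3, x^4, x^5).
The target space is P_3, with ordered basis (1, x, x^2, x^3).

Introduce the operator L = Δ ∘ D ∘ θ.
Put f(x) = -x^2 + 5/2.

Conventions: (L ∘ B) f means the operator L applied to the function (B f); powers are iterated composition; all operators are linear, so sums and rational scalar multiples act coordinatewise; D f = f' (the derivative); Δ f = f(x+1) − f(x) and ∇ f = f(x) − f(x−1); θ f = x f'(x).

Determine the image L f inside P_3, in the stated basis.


g(x) = -4

θ f = -2x^2
D θ f = -4x
Δ D θ f = -4


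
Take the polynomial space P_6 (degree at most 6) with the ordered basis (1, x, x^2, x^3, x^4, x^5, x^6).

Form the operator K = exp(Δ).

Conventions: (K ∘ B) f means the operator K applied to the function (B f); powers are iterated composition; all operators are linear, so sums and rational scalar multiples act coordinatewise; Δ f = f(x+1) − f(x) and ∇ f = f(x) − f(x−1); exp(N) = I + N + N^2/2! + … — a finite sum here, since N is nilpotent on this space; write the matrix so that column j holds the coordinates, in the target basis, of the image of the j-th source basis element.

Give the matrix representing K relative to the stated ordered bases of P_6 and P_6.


image of 1: 1
image of x: x + 1
image of x^2: x^2 + 2x + 2
image of x^3: x^3 + 3x^2 + 6x + 5
image of x^4: x^4 + 4x^3 + 12x^2 + 20x + 15
image of x^5: x^5 + 5x^4 + 20x^3 + 50x^2 + 75x + 52
image of x^6: x^6 + 6x^5 + 30x^4 + 100x^3 + 225x^2 + 312x + 203
each image's coordinates form column j of the matrix

the matrix is [[1, 1, 2, 5, 15, 52, 203]; [0, 1, 2, 6, 20, 75, 312]; [0, 0, 1, 3, 12, 50, 225]; [0, 0, 0, 1, 4, 20, 100]; [0, 0, 0, 0, 1, 5, 30]; [0, 0, 0, 0, 0, 1, 6]; [0, 0, 0, 0, 0, 0, 1]] (rows listed top to bottom)


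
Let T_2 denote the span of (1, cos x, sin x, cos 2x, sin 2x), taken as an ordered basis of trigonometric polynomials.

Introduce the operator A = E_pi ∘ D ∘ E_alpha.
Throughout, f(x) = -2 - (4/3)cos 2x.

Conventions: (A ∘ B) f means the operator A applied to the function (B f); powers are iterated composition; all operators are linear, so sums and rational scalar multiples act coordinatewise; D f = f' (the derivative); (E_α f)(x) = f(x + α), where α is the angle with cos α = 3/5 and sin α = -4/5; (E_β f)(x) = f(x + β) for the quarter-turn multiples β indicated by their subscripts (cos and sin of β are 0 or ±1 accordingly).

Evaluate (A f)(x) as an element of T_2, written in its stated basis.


g(x) = -(64/25)cos 2x - (56/75)sin 2x

E_alpha f = -2 + (28/75)cos 2x - (32/25)sin 2x
D E_alpha f = -(64/25)cos 2x - (56/75)sin 2x
E_pi D E_alpha f = -(64/25)cos 2x - (56/75)sin 2x


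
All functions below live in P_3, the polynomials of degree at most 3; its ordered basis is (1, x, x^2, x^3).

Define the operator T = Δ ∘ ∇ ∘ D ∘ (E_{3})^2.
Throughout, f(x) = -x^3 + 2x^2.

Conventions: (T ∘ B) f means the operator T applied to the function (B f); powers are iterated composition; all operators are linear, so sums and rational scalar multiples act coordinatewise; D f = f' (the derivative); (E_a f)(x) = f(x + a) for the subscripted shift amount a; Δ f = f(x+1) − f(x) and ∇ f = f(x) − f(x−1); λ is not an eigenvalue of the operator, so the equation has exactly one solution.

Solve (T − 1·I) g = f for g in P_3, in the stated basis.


write g with unknown coordinates in the stated basis and equate coefficients in (T − 1·I) g = f
solving from the highest basis element down gives g = x^3 - 2x^2 + 6
check: T g = 6
so T g − 1·g = -x^3 + 2x^2 = f ✓

the image equals g(x) = x^3 - 2x^2 + 6


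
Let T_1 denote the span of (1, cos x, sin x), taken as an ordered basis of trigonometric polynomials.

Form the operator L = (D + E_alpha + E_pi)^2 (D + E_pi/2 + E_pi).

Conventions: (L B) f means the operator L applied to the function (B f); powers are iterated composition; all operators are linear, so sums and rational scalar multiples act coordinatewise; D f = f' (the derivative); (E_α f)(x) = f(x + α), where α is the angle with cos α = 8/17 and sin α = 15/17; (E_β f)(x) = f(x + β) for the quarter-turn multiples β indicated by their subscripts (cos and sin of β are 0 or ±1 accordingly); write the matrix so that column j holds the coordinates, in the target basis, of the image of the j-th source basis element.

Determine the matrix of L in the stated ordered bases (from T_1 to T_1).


the matrix is [[8, 0, 0]; [0, 2095/289, -1310/289]; [0, 1310/289, 2095/289]] (rows listed top to bottom)

image of 1: 8
image of cos x: (2095/289)cos x + (1310/289)sin x
image of sin x: -(1310/289)cos x + (2095/289)sin x
each image's coordinates form column j of the matrix


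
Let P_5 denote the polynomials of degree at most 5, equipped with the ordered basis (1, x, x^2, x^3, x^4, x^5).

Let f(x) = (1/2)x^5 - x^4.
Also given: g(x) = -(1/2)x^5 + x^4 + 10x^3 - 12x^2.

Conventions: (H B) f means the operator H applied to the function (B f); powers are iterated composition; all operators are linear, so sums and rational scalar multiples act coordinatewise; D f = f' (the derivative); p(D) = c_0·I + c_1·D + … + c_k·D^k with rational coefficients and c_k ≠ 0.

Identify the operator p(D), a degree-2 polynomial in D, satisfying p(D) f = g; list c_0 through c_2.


c_0 = -1, c_1 = 0, c_2 = 1

D^0 f = (1/2)x^5 - x^4
D^1 f = (5/2)x^4 - 4x^3
D^2 f = 10x^3 - 12x^2
matching coefficients of g against c_0 f + c_1 Df + … from the top degree down determines the c_i
solution: c_0 = -1, c_1 = 0, c_2 = 1


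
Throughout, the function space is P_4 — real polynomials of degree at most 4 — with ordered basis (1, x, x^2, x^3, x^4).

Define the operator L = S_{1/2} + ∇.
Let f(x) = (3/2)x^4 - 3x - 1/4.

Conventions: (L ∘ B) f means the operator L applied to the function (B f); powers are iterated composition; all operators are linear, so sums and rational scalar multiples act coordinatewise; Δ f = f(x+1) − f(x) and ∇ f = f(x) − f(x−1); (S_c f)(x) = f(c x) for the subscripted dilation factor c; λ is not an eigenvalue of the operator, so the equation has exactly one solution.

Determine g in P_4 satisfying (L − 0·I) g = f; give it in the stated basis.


write g with unknown coordinates in the stated basis and equate coefficients in (L − 0·I) g = f
solving from the highest basis element down gives g = 24x^4 - 768x^3 + 9792x^2 - 43974x + 218231/4
check: L g = (3/2)x^4 - 3x - 1/4
so L g − 0·g = (3/2)x^4 - 3x - 1/4 = f ✓

the image equals g(x) = 24x^4 - 768x^3 + 9792x^2 - 43974x + 218231/4


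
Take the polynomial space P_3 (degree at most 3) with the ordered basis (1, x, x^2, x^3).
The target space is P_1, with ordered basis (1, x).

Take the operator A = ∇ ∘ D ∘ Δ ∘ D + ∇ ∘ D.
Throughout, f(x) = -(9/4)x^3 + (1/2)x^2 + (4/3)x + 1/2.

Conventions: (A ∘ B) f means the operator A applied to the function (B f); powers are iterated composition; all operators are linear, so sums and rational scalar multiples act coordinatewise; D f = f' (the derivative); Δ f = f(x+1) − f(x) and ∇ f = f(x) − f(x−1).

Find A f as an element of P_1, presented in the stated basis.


g(x) = -(27/2)x + 31/4

D f = -(27/4)x^2 + x + 4/3
Δ D f = -(27/2)x - 23/4
D (Δ ∘ D) f = -27/2
∇ D (Δ ∘ D) f = 0
D f = -(27/4)x^2 + x + 4/3
∇ D f = -(27/2)x + 31/4
(∇ ∘ D ∘ Δ ∘ D + ∇ ∘ D) f = -(27/2)x + 31/4


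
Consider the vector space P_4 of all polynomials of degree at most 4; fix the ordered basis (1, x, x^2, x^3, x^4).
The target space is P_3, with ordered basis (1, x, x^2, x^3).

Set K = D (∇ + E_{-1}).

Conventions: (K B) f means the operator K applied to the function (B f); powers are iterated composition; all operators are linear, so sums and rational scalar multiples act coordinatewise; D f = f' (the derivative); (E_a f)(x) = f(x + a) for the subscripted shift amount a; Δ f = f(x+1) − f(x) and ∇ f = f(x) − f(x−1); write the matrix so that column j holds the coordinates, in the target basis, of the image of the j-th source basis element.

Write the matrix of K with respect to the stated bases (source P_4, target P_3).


image of 1: 0
image of x: 1
image of x^2: 2x
image of x^3: 3x^2
image of x^4: 4x^3
each image's coordinates form column j of the matrix

the matrix is [[0, 1, 0, 0, 0]; [0, 0, 2, 0, 0]; [0, 0, 0, 3, 0]; [0, 0, 0, 0, 4]] (rows listed top to bottom)


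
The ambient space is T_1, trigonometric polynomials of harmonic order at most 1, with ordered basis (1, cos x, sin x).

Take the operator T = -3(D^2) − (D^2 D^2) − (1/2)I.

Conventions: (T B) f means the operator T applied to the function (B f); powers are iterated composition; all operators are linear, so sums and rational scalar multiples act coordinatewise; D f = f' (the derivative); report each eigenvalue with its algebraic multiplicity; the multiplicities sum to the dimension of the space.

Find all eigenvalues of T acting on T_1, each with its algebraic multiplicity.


λ = -1/2 (multiplicity 1), λ = 3/2 (multiplicity 2)

image of 1: -1/2
image of cos x: (3/2)cos x
image of sin x: (3/2)sin x
the matrix is diagonal; its diagonal is (-1/2, 3/2, 3/2)
for a triangular matrix the eigenvalues are the diagonal entries, with algebraic multiplicity their repetition count


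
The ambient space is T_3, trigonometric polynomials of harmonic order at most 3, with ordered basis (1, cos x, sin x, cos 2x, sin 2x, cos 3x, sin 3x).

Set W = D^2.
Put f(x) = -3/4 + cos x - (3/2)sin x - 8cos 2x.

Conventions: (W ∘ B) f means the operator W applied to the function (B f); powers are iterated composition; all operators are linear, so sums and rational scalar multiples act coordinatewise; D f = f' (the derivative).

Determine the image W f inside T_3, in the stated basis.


the image equals g(x) = -cos x + (3/2)sin x + 32cos 2x

D f = -(3/2)cos x - sin x + 16sin 2x
D D f = -cos x + (3/2)sin x + 32cos 2x


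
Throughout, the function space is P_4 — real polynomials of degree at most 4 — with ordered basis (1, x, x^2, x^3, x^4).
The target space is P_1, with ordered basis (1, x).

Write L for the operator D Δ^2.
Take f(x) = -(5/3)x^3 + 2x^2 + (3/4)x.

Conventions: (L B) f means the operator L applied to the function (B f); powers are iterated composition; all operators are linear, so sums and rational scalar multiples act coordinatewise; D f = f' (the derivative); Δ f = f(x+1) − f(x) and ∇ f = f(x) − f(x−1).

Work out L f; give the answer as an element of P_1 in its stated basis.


the result is g(x) = -10

Δ f = -5x^2 - x + 13/12
Δ Δ f = -10x - 6
D Δ^2 f = -10


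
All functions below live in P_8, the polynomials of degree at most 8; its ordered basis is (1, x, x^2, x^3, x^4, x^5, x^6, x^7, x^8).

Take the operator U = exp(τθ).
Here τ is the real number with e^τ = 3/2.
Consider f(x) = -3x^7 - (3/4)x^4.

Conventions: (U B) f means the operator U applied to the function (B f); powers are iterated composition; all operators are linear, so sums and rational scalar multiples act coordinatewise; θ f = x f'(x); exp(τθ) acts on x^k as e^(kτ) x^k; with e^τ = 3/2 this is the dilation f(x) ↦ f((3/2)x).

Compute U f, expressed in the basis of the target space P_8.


exp(τθ) x^k = e^(kτ) x^k; with e^τ = 3/2 this sends x^k to (3/2)^k x^k
x^4 ↦ 81/16 x^4
x^7 ↦ 2187/128 x^7
applying this coordinatewise to f: exp(τθ) f = -(6561/128)x^7 - (243/64)x^4

g(x) = -(6561/128)x^7 - (243/64)x^4


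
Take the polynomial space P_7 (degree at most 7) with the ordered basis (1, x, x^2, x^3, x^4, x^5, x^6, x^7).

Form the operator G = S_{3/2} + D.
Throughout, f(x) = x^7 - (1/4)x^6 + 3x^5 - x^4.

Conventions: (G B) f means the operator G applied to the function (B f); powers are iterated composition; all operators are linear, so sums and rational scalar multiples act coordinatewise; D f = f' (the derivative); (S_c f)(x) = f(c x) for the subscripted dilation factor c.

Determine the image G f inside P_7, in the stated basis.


the image equals g(x) = (2187/128)x^7 + (1063/256)x^6 + (681/32)x^5 + (159/16)x^4 - 4x^3

S_{3/2} f = (2187/128)x^7 - (729/256)x^6 + (729/32)x^5 - (81/16)x^4
D f = 7x^6 - (3/2)x^5 + 15x^4 - 4x^3
(S_{3/2} + D) f = (2187/128)x^7 + (1063/256)x^6 + (681/32)x^5 + (159/16)x^4 - 4x^3


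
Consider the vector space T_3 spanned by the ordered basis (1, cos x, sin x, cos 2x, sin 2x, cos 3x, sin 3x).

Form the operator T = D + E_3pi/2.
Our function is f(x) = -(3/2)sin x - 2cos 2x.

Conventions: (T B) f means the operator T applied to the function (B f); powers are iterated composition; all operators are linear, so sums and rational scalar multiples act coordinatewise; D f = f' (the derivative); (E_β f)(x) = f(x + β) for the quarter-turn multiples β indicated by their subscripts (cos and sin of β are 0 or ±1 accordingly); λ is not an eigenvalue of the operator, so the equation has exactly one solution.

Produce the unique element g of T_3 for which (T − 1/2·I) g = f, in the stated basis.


write g with unknown coordinates in the stated basis and equate coefficients in (T − 1/2·I) g = f
solving from the highest basis element down gives g = 3sin x + (12/25)cos 2x - (16/25)sin 2x
check: T g = -(44/25)cos 2x - (8/25)sin 2x
so T g − 1/2·g = -(3/2)sin x - 2cos 2x = f ✓

the result is g(x) = 3sin x + (12/25)cos 2x - (16/25)sin 2x


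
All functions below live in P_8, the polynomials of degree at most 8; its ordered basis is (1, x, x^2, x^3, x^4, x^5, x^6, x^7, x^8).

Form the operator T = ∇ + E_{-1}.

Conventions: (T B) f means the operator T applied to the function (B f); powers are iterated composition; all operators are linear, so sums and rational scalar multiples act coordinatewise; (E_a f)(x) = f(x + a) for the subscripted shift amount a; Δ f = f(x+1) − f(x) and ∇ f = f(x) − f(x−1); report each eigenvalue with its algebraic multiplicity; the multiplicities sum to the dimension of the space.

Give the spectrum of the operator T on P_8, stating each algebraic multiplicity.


image of 1: 1
image of x: x
image of x^2: x^2
image of x^3: x^3
image of x^4: x^4
image of x^5: x^5
image of x^6: x^6
image of x^7: x^7
image of x^8: x^8
the matrix is upper triangular; its diagonal is (1, 1, 1, 1, 1, 1, 1, 1, 1)
for a triangular matrix the eigenvalues are the diagonal entries, with algebraic multiplicity their repetition count

λ = 1 (multiplicity 9)


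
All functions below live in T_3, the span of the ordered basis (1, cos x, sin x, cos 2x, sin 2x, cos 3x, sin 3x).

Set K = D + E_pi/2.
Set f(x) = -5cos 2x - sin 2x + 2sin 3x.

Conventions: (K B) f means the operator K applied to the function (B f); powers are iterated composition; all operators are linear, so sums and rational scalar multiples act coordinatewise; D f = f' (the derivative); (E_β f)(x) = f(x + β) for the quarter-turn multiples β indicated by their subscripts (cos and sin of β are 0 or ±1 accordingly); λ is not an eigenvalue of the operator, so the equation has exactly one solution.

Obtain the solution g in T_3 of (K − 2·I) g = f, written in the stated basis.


the result is g(x) = (17/13)cos 2x - (7/13)sin 2x - (1/2)cos 3x - (1/2)sin 3x

write g with unknown coordinates in the stated basis and equate coefficients in (K − 2·I) g = f
solving from the highest basis element down gives g = (17/13)cos 2x - (7/13)sin 2x - (1/2)cos 3x - (1/2)sin 3x
check: K g = -(31/13)cos 2x - (27/13)sin 2x - cos 3x + sin 3x
so K g − 2·g = -5cos 2x - sin 2x + 2sin 3x = f ✓


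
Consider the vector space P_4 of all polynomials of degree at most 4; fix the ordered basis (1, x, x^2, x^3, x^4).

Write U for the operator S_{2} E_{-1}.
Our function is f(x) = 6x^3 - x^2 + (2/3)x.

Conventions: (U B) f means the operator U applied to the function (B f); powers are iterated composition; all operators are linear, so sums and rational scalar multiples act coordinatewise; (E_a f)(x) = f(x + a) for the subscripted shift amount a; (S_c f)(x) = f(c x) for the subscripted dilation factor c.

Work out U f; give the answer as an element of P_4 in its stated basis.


g(x) = 48x^3 - 76x^2 + (124/3)x - 23/3

E_{-1} f = 6x^3 - 19x^2 + (62/3)x - 23/3
S_{2} E_{-1} f = 48x^3 - 76x^2 + (124/3)x - 23/3


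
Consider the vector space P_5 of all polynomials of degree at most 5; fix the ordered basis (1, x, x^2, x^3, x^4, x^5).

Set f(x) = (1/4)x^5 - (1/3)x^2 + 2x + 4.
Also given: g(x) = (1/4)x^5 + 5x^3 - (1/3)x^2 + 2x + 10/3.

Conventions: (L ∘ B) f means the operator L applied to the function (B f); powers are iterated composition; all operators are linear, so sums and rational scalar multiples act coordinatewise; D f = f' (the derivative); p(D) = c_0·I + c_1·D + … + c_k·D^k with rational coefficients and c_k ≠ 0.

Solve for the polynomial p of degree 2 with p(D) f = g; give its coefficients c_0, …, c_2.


D^0 f = (1/4)x^5 - (1/3)x^2 + 2x + 4
D^1 f = (5/4)x^4 - (2/3)x + 2
D^2 f = 5x^3 - 2/3
matching coefficients of g against c_0 f + c_1 Df + … from the top degree down determines the c_i
solution: c_0 = 1, c_1 = 0, c_2 = 1

p(D) = I + D^2, i.e. c_0 = 1, c_1 = 0, c_2 = 1


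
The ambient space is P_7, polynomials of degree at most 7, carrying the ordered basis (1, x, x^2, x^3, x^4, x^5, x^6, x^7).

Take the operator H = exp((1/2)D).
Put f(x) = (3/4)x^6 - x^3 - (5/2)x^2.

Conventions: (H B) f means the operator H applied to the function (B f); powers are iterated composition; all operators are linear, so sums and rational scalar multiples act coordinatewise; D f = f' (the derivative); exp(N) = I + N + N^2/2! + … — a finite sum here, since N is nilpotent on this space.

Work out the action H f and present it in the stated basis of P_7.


order-1 term: (9/4)x^5 - (3/2)x^2 - (5/2)x
order-2 term: (45/16)x^4 - (3/4)x - 5/8
order-3 term: (15/8)x^3 - 1/8
order-4 term: (45/64)x^2
order-5 term: (9/64)x
order-6 term: 3/256
the series for exp((1/2)D) f terminates at order 6
exp((1/2)D) f = (3/4)x^6 + (9/4)x^5 + (45/16)x^4 + (7/8)x^3 - (211/64)x^2 - (199/64)x - 189/256

g(x) = (3/4)x^6 + (9/4)x^5 + (45/16)x^4 + (7/8)x^3 - (211/64)x^2 - (199/64)x - 189/256


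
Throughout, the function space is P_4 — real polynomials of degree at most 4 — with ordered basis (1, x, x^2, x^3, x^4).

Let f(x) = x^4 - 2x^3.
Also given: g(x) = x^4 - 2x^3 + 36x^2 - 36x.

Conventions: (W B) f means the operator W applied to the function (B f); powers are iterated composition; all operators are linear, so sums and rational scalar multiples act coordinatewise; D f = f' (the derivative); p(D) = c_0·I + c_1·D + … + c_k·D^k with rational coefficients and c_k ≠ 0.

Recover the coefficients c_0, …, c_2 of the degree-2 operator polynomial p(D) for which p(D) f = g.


p(D) = I + 3·D^2, i.e. c_0 = 1, c_1 = 0, c_2 = 3

D^0 f = x^4 - 2x^3
D^1 f = 4x^3 - 6x^2
D^2 f = 12x^2 - 12x
matching coefficients of g against c_0 f + c_1 Df + … from the top degree down determines the c_i
solution: c_0 = 1, c_1 = 0, c_2 = 3


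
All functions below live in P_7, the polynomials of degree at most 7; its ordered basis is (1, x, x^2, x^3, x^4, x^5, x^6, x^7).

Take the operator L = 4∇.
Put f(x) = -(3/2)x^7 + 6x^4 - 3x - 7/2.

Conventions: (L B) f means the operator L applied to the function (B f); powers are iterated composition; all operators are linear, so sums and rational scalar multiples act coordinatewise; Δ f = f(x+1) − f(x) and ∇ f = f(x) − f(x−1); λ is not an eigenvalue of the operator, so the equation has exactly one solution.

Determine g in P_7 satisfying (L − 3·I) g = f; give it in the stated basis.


write g with unknown coordinates in the stated basis and equate coefficients in (L − 3·I) g = f
solving from the highest basis element down gives g = (1/2)x^7 + (14/3)x^6 + (70/3)x^5 + (752/9)x^4 + (6362/27)x^3 + (13658/27)x^2 + (59143/81)x + 256883/486
check: L g = 14x^6 + 70x^5 + (770/3)x^4 + (6362/9)x^3 + (13658/9)x^2 + (59062/27)x + 128158/81
so L g − 3·g = -(3/2)x^7 + 6x^4 - 3x - 7/2 = f ✓

g(x) = (1/2)x^7 + (14/3)x^6 + (70/3)x^5 + (752/9)x^4 + (6362/27)x^3 + (13658/27)x^2 + (59143/81)x + 256883/486


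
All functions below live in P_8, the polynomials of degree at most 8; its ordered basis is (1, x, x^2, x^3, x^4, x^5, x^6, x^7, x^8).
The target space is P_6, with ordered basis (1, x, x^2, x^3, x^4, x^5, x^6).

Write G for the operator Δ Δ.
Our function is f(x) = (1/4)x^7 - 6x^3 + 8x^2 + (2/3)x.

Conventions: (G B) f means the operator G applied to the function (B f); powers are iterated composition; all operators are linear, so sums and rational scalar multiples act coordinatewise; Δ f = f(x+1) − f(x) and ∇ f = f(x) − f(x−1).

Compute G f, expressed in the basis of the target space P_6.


Δ f = (7/4)x^6 + (21/4)x^5 + (35/4)x^4 + (35/4)x^3 - (51/4)x^2 - (1/4)x + 35/12
Δ Δ f = (21/2)x^5 + (105/2)x^4 + (245/2)x^3 + (315/2)x^2 + (145/2)x + 23/2

g(x) = (21/2)x^5 + (105/2)x^4 + (245/2)x^3 + (315/2)x^2 + (145/2)x + 23/2


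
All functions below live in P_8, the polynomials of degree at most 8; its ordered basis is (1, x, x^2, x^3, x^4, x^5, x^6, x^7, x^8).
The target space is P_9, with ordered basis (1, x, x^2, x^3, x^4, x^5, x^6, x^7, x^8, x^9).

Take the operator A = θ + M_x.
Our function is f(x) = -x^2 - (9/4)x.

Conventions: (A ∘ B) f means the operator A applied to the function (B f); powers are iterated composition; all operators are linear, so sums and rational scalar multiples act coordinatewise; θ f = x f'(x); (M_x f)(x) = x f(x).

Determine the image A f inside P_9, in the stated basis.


θ f = -2x^2 - (9/4)x
M_x f = -x^3 - (9/4)x^2
(θ + M_x) f = -x^3 - (17/4)x^2 - (9/4)x

the result is g(x) = -x^3 - (17/4)x^2 - (9/4)x


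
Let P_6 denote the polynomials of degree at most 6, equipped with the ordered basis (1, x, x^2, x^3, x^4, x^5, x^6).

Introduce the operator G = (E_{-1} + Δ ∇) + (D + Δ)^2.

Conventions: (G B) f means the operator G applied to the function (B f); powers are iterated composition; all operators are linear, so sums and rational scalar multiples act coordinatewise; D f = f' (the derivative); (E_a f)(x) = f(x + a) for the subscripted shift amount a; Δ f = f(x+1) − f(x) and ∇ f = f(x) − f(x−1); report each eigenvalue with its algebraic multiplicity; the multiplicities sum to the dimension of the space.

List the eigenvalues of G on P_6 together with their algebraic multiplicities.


image of 1: 1
image of x: x - 1
image of x^2: x^2 - 2x + 11
image of x^3: x^3 - 3x^2 + 33x + 11
image of x^4: x^4 - 4x^3 + 66x^2 + 44x + 25
image of x^5: x^5 - 5x^4 + 110x^3 + 110x^2 + 125x + 39
image of x^6: x^6 - 6x^5 + 165x^4 + 220x^3 + 375x^2 + 234x + 77
the matrix is upper triangular; its diagonal is (1, 1, 1, 1, 1, 1, 1)
for a triangular matrix the eigenvalues are the diagonal entries, with algebraic multiplicity their repetition count

λ = 1 (multiplicity 7)


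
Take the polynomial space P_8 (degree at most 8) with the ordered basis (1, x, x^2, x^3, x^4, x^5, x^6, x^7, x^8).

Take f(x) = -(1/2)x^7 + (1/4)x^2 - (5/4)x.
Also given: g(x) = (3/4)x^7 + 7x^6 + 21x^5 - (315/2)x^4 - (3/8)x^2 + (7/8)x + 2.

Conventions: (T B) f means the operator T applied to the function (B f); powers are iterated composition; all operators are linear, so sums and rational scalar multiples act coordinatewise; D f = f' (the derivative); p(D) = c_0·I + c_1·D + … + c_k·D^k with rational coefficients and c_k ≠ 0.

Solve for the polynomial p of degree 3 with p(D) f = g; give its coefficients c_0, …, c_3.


p(D) = -(3/2)·I − 2·D − D^2 + (3/2)·D^3, i.e. c_0 = -3/2, c_1 = -2, c_2 = -1, c_3 = 3/2

D^0 f = -(1/2)x^7 + (1/4)x^2 - (5/4)x
D^1 f = -(7/2)x^6 + (1/2)x - 5/4
D^2 f = -21x^5 + 1/2
D^3 f = -105x^4
matching coefficients of g against c_0 f + c_1 Df + … from the top degree down determines the c_i
solution: c_0 = -3/2, c_1 = -2, c_2 = -1, c_3 = 3/2


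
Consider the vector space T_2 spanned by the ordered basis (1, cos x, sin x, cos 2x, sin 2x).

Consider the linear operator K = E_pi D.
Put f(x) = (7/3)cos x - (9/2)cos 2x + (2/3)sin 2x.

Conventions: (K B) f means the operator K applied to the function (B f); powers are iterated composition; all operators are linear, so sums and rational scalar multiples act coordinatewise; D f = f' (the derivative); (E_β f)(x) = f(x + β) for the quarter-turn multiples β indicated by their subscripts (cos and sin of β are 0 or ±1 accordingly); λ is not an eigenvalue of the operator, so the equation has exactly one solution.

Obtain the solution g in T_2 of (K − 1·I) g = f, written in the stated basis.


the image equals g(x) = -(7/6)cos x - (7/6)sin x + (19/30)cos 2x - (29/15)sin 2x

write g with unknown coordinates in the stated basis and equate coefficients in (K − 1·I) g = f
solving from the highest basis element down gives g = -(7/6)cos x - (7/6)sin x + (19/30)cos 2x - (29/15)sin 2x
check: K g = (7/6)cos x - (7/6)sin x - (58/15)cos 2x - (19/15)sin 2x
so K g − 1·g = (7/3)cos x - (9/2)cos 2x + (2/3)sin 2x = f ✓


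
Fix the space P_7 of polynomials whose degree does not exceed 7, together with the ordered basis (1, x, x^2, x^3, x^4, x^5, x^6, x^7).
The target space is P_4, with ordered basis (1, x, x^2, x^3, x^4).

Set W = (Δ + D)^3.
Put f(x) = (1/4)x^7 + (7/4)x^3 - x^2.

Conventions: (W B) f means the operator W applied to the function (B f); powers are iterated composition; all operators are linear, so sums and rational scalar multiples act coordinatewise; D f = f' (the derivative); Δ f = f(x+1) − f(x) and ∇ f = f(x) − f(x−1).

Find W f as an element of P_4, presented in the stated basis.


Δ f = (7/4)x^6 + (21/4)x^5 + (35/4)x^4 + (35/4)x^3 + (21/2)x^2 + 5x + 1
D f = (7/4)x^6 + (21/4)x^2 - 2x
(Δ + D) f = (7/2)x^6 + (21/4)x^5 + (35/4)x^4 + (35/4)x^3 + (63/4)x^2 + 3x + 1
Δ (Δ + D) f = 21x^5 + (315/4)x^4 + (315/2)x^3 + (735/4)x^2 + 140x + 45
D (Δ + D) f = 21x^5 + (105/4)x^4 + 35x^3 + (105/4)x^2 + (63/2)x + 3
(Δ + D) (Δ + D) f = 42x^5 + 105x^4 + (385/2)x^3 + 210x^2 + (343/2)x + 48
Δ (Δ + D) (Δ + D) f = 210x^4 + 840x^3 + (3255/2)x^2 + (3255/2)x + 721
D (Δ + D) (Δ + D) f = 210x^4 + 420x^3 + (1155/2)x^2 + 420x + 343/2
(Δ + D) (Δ + D) (Δ + D) f = 420x^4 + 1260x^3 + 2205x^2 + (4095/2)x + 1785/2

the result is g(x) = 420x^4 + 1260x^3 + 2205x^2 + (4095/2)x + 1785/2
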